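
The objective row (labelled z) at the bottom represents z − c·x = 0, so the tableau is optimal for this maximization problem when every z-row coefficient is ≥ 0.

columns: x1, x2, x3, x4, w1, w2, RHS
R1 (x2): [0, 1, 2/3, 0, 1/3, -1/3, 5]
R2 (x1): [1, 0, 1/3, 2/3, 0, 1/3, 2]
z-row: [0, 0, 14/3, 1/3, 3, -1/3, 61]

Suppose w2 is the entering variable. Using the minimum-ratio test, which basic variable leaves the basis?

x1

Column w2 entries and ratios — x2: -1/3 ≤ 0, skip; x1: 2/(1/3) = 6.
Smallest ratio is 6 in the row of x1, so x1 leaves.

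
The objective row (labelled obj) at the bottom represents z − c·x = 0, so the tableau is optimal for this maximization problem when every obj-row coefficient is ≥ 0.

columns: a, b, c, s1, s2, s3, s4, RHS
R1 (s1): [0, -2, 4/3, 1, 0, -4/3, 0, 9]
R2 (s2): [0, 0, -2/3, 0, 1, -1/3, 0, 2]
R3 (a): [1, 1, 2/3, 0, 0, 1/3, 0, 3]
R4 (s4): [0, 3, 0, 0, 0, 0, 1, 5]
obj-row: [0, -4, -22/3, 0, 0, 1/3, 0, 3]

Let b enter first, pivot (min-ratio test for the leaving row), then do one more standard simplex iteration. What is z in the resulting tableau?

Ratio test on column b — row 1: entry -2 ≤ 0; row 2: entry 0 ≤ 0; row 3: 3/1 = 3; row 4: 5/3 = 5/3. Minimum is 5/3 at row 4 (s4 leaves); pivot element 3.
Pivot on row 4; the obj-row RHS becomes 3 − (-4)·(5/3) = 29/3.
Next entering variable (most negative obj-row entry -22/3): c.
Ratio test on column c — row 1: (37/3)/(4/3) = 37/4; row 2: entry -2/3 ≤ 0; row 3: (4/3)/(2/3) = 2; row 4: entry 0 ≤ 0. Minimum is 2 at row 3 (a leaves); pivot element 2/3.
After the second pivot the obj-row RHS is 29/3 − (-22/3)·2 = 73/3.

73/3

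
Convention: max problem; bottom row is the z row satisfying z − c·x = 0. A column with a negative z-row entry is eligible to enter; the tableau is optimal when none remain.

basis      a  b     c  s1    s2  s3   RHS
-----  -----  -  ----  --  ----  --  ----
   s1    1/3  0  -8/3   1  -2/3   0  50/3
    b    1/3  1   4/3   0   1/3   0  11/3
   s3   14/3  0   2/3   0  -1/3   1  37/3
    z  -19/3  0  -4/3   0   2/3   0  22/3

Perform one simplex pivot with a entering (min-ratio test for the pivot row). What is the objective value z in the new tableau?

Ratio test on column a — row 1: (50/3)/(1/3) = 50; row 2: (11/3)/(1/3) = 11; row 3: (37/3)/(14/3) = 37/14. Minimum is 37/14 at row 3 (s3 leaves); pivot element 14/3.
Pivot on row 3; the z-row RHS becomes 22/3 − (-19/3)·(37/14) = 337/14.

337/14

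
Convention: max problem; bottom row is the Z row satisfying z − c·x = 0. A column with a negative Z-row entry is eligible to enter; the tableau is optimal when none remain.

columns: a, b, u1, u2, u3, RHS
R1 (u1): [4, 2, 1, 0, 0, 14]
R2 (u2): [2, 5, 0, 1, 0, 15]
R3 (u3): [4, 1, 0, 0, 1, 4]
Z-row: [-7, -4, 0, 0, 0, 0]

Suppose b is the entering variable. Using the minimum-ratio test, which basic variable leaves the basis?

Column b entries and ratios — u1: 14/2 = 7; u2: 15/5 = 3; u3: 4/1 = 4.
Smallest ratio is 3 in the row of u2, so u2 leaves.

u2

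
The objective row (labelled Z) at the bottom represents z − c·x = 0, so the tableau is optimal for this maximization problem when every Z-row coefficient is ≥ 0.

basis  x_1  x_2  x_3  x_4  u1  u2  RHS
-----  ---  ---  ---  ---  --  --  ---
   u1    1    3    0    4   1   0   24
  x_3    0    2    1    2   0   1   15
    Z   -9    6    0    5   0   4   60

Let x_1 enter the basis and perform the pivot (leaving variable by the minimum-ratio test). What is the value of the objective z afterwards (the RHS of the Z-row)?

Ratio test on column x_1 — row 1: 24/1 = 24; row 2: entry 0 ≤ 0. Minimum is 24 at row 1 (u1 leaves); pivot element 1.
Pivot on row 1; the Z-row RHS becomes 60 − (-9)·24 = 276.

276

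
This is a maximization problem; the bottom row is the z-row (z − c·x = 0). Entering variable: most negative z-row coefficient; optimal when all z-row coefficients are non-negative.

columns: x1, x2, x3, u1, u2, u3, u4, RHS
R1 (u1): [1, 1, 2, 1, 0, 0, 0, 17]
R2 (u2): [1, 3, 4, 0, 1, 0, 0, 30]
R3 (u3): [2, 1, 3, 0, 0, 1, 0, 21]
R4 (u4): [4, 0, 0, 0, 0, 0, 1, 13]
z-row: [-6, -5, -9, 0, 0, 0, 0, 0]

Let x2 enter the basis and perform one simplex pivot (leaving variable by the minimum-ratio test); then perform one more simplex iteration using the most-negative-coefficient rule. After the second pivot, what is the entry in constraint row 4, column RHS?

13/4

Ratio test on column x2 — row 1: 17/1 = 17; row 2: 30/3 = 10; row 3: 21/1 = 21; row 4: entry 0 ≤ 0. Minimum is 10 at row 2 (u2 leaves); pivot element 3.
Divide row 2 by 3; eliminate column x2 from the other rows.
Second iteration: most negative z-row entry is -13/3 in column x1, so x1 enters.
Ratio test on column x1 — row 1: 7/(2/3) = 21/2; row 2: 10/(1/3) = 30; row 3: 11/(5/3) = 33/5; row 4: 13/4 = 13/4. Minimum is 13/4 at row 4 (u4 leaves); pivot element 4.
Divide row 4 by 4; eliminate column x1 from the other rows.
After both pivots, the entry at constraint row 4, column RHS is 13/4.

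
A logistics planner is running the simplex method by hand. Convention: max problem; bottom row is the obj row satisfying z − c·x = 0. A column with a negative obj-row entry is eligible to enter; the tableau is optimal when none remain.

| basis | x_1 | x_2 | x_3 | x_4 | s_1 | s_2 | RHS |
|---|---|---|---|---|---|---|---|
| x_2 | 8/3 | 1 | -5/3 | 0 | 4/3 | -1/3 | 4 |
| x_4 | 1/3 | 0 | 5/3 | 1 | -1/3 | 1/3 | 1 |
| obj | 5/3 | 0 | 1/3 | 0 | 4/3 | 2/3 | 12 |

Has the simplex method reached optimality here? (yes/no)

Every obj-row coefficient is ≥ 0, so the tableau is optimal.

yes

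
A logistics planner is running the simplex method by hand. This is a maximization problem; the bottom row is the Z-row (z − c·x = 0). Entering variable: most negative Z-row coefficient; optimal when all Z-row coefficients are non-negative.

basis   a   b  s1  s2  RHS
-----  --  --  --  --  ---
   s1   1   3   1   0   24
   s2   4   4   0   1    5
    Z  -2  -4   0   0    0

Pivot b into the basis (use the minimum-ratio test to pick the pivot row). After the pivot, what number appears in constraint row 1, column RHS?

81/4

Ratio test on column b — row 1: 24/3 = 8; row 2: 5/4 = 5/4. Minimum is 5/4 at row 2 (s2 leaves); pivot element 4.
Divide row 2 by 4; eliminate column b from the other rows.
Row 1 update in column RHS: 24 − 3·(5/4) = 81/4.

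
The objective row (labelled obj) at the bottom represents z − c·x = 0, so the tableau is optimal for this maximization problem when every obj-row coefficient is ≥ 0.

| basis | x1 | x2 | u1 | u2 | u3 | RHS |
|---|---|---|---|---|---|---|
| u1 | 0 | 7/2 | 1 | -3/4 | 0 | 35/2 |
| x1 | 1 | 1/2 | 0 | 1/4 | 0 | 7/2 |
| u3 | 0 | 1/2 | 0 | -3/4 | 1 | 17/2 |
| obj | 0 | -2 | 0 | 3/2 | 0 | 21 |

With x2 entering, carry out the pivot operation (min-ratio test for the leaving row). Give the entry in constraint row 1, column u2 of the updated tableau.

Ratio test on column x2 — row 1: (35/2)/(7/2) = 5; row 2: (7/2)/(1/2) = 7; row 3: (17/2)/(1/2) = 17. Minimum is 5 at row 1 (u1 leaves); pivot element 7/2.
Divide row 1 by 7/2; eliminate column x2 from the other rows.
In the new row 1, the u2 entry is the old entry divided by the pivot: (-3/4)/(7/2) = -3/14.

-3/14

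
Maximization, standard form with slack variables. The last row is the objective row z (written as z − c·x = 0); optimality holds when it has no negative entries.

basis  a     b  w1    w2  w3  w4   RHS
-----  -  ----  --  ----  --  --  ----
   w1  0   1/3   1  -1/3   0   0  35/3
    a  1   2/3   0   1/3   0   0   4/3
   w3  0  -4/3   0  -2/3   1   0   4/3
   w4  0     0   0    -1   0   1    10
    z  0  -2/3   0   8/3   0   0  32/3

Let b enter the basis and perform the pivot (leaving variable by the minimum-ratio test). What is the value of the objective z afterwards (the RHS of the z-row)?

Ratio test on column b — row 1: (35/3)/(1/3) = 35; row 2: (4/3)/(2/3) = 2; row 3: entry -4/3 ≤ 0; row 4: entry 0 ≤ 0. Minimum is 2 at row 2 (a leaves); pivot element 2/3.
Pivot on row 2; the z-row RHS becomes 32/3 − (-2/3)·2 = 12.

12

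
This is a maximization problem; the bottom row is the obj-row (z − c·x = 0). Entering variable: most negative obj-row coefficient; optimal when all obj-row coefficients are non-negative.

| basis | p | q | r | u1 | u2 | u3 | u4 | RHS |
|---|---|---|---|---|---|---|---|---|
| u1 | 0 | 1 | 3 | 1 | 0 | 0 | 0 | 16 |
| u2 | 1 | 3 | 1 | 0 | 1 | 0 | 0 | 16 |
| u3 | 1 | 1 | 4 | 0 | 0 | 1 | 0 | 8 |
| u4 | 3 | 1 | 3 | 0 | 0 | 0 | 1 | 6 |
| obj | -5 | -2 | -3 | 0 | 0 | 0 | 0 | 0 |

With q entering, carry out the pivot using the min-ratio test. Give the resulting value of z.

32/3

Ratio test on column q — row 1: 16/1 = 16; row 2: 16/3 = 16/3; row 3: 8/1 = 8; row 4: 6/1 = 6. Minimum is 16/3 at row 2 (u2 leaves); pivot element 3.
Pivot on row 2; the obj-row RHS becomes 0 − (-2)·(16/3) = 32/3.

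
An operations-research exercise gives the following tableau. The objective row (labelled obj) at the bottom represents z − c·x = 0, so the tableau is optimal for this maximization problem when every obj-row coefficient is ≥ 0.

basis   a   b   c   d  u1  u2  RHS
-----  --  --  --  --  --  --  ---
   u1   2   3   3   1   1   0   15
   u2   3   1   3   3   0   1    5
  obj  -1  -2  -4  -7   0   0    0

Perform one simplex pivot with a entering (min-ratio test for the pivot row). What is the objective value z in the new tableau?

5/3

Ratio test on column a — row 1: 15/2 = 15/2; row 2: 5/3 = 5/3. Minimum is 5/3 at row 2 (u2 leaves); pivot element 3.
Pivot on row 2; the obj-row RHS becomes 0 − (-1)·(5/3) = 5/3.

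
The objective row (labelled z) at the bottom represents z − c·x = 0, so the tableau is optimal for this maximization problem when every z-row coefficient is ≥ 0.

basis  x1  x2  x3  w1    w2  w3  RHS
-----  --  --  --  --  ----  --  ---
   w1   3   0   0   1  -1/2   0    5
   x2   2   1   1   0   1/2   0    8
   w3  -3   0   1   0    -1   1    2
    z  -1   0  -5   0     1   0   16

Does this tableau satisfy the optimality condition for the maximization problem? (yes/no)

no

The z-row has a negative entry -5 in column x3, so it is not optimal.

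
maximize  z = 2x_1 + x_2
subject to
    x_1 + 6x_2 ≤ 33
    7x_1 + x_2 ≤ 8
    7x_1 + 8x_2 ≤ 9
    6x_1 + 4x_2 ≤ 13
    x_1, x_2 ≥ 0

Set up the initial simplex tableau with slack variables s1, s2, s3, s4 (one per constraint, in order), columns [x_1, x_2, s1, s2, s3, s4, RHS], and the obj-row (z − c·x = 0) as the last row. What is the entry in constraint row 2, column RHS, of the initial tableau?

8

The RHS of constraint 2 is b_2 = 8.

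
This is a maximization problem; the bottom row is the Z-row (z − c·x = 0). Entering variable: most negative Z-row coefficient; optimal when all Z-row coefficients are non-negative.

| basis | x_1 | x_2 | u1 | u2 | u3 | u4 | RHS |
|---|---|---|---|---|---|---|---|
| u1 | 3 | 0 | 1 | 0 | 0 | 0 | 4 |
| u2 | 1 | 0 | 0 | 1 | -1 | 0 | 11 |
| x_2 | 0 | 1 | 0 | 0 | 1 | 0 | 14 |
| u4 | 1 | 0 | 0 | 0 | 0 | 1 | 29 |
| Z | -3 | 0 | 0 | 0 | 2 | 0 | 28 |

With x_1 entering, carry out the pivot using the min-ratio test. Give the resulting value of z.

Ratio test on column x_1 — row 1: 4/3 = 4/3; row 2: 11/1 = 11; row 3: entry 0 ≤ 0; row 4: 29/1 = 29. Minimum is 4/3 at row 1 (u1 leaves); pivot element 3.
Pivot on row 1; the Z-row RHS becomes 28 − (-3)·(4/3) = 32.

32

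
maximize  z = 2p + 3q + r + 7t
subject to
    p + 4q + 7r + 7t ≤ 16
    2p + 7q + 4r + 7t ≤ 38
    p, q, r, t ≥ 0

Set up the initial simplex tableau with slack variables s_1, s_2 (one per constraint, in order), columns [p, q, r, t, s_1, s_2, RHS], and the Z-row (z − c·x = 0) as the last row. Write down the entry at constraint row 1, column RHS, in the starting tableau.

The RHS of constraint 1 is b_1 = 16.

16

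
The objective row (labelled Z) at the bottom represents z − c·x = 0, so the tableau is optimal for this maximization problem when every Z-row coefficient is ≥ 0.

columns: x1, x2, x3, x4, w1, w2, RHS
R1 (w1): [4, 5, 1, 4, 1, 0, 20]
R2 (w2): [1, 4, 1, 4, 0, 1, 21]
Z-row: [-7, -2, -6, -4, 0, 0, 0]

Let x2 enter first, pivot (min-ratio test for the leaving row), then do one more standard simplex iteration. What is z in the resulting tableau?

Ratio test on column x2 — row 1: 20/5 = 4; row 2: 21/4 = 21/4. Minimum is 4 at row 1 (w1 leaves); pivot element 5.
Pivot on row 1; the Z-row RHS becomes 0 − (-2)·4 = 8.
Next entering variable (most negative Z-row entry -28/5): x3.
Ratio test on column x3 — row 1: 4/(1/5) = 20; row 2: 5/(1/5) = 25. Minimum is 20 at row 1 (x2 leaves); pivot element 1/5.
After the second pivot the Z-row RHS is 8 − (-28/5)·20 = 120.

120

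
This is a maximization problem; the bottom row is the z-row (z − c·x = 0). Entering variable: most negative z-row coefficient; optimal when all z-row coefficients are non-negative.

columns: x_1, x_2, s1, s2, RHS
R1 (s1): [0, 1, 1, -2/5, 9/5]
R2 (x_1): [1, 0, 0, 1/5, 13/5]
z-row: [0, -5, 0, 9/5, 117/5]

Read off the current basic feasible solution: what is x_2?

x_2 is not in the basis, so in the current basic feasible solution x_2 = 0.

0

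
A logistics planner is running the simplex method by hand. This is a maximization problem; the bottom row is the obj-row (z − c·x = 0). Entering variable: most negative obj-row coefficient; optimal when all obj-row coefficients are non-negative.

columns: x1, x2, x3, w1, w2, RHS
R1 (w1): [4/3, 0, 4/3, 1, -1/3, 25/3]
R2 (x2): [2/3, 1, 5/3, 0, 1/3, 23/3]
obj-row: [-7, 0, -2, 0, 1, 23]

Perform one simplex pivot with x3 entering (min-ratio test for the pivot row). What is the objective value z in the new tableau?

161/5

Ratio test on column x3 — row 1: (25/3)/(4/3) = 25/4; row 2: (23/3)/(5/3) = 23/5. Minimum is 23/5 at row 2 (x2 leaves); pivot element 5/3.
Pivot on row 2; the obj-row RHS becomes 23 − (-2)·(23/5) = 161/5.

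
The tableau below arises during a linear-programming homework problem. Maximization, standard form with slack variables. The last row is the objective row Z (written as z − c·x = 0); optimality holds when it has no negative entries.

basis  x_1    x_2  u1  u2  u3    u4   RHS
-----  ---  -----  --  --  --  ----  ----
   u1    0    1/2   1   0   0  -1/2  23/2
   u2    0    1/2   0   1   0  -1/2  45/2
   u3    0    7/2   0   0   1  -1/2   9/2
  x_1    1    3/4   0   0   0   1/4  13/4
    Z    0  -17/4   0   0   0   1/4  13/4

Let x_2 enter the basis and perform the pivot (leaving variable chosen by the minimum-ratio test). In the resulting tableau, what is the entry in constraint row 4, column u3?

-3/14

Ratio test on column x_2 — row 1: (23/2)/(1/2) = 23; row 2: (45/2)/(1/2) = 45; row 3: (9/2)/(7/2) = 9/7; row 4: (13/4)/(3/4) = 13/3. Minimum is 9/7 at row 3 (u3 leaves); pivot element 7/2.
Divide row 3 by 7/2; eliminate column x_2 from the other rows.
Row 4 update in column u3: 0 − (3/4)·(2/7) = -3/14.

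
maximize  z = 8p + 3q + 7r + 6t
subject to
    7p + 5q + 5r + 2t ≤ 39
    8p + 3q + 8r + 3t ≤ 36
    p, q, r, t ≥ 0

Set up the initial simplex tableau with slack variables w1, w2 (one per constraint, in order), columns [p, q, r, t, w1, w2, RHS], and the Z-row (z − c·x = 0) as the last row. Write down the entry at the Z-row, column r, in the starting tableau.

The Z-row carries the negated objective coefficients: the r entry is -7.

-7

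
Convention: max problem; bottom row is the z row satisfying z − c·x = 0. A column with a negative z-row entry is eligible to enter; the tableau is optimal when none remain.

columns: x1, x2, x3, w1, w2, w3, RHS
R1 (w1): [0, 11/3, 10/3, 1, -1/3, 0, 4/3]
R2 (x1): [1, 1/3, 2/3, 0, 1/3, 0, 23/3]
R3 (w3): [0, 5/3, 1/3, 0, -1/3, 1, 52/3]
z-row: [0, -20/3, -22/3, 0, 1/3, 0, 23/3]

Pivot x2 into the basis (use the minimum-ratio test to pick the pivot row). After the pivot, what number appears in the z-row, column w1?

20/11

Ratio test on column x2 — row 1: (4/3)/(11/3) = 4/11; row 2: (23/3)/(1/3) = 23; row 3: (52/3)/(5/3) = 52/5. Minimum is 4/11 at row 1 (w1 leaves); pivot element 11/3.
Divide row 1 by 11/3; eliminate column x2 from the other rows.
z-row update in column w1: 0 − (-20/3)·(3/11) = 20/11.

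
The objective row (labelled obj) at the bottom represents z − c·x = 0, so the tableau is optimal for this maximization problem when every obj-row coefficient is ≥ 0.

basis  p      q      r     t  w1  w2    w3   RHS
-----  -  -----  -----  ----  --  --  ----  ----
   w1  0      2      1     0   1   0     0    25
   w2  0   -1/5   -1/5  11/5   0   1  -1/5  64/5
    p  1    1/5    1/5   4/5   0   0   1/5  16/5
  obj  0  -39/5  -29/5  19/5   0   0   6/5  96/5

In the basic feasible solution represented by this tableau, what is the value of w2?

w2 is basic (row 2); its value is the RHS of that row, 64/5.

64/5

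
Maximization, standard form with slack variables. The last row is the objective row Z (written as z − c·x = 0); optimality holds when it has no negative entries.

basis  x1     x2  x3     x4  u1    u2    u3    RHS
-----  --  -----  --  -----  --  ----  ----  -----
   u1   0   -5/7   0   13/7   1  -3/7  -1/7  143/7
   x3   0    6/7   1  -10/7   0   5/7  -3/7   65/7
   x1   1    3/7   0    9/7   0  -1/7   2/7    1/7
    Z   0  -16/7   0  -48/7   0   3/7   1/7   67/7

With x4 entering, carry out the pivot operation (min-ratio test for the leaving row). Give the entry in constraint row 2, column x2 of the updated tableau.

Ratio test on column x4 — row 1: (143/7)/(13/7) = 11; row 2: entry -10/7 ≤ 0; row 3: (1/7)/(9/7) = 1/9. Minimum is 1/9 at row 3 (x1 leaves); pivot element 9/7.
Divide row 3 by 9/7; eliminate column x4 from the other rows.
Row 2 update in column x2: 6/7 − (-10/7)·(1/3) = 4/3.

4/3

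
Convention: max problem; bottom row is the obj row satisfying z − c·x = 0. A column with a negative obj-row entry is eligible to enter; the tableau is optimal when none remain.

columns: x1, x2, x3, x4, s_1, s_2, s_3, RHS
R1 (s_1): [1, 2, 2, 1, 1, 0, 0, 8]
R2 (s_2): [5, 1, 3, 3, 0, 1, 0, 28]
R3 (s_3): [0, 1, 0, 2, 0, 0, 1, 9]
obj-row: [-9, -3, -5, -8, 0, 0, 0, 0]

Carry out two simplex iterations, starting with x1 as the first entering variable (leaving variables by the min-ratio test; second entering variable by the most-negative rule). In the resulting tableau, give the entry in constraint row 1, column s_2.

-1/5

Ratio test on column x1 — row 1: 8/1 = 8; row 2: 28/5 = 28/5; row 3: entry 0 ≤ 0. Minimum is 28/5 at row 2 (s_2 leaves); pivot element 5.
Divide row 2 by 5; eliminate column x1 from the other rows.
Second iteration: most negative obj-row entry is -13/5 in column x4, so x4 enters.
Ratio test on column x4 — row 1: (12/5)/(2/5) = 6; row 2: (28/5)/(3/5) = 28/3; row 3: 9/2 = 9/2. Minimum is 9/2 at row 3 (s_3 leaves); pivot element 2.
Divide row 3 by 2; eliminate column x4 from the other rows.
After both pivots, the entry at constraint row 1, column s_2 is -1/5.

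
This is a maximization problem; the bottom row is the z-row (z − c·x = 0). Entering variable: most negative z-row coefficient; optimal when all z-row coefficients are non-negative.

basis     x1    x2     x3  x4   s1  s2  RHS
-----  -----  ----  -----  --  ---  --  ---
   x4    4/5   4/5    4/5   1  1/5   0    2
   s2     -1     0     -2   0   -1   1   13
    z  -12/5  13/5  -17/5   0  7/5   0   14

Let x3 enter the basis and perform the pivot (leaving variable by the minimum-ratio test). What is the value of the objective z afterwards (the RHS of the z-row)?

45/2

Ratio test on column x3 — row 1: 2/(4/5) = 5/2; row 2: entry -2 ≤ 0. Minimum is 5/2 at row 1 (x4 leaves); pivot element 4/5.
Pivot on row 1; the z-row RHS becomes 14 − (-17/5)·(5/2) = 45/2.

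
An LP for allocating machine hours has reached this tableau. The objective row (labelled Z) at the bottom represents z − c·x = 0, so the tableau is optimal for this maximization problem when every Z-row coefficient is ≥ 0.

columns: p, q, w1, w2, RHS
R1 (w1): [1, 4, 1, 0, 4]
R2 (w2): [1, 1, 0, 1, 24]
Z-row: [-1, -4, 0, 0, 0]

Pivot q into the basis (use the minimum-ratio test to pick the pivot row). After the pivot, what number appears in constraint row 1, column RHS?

1

Ratio test on column q — row 1: 4/4 = 1; row 2: 24/1 = 24. Minimum is 1 at row 1 (w1 leaves); pivot element 4.
Divide row 1 by 4; eliminate column q from the other rows.
In the new row 1, the RHS entry is the old entry divided by the pivot: 4/4 = 1.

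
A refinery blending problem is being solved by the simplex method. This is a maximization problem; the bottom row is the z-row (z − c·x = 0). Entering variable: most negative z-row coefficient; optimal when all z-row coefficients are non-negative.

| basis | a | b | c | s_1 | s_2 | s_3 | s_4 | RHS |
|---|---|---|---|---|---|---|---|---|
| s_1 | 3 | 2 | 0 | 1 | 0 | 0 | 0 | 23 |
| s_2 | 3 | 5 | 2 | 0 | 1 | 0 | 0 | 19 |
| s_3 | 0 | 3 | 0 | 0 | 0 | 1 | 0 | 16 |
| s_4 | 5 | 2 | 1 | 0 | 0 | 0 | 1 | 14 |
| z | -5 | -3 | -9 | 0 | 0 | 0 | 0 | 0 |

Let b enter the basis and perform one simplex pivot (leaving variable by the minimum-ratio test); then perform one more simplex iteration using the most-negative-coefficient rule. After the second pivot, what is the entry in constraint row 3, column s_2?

Ratio test on column b — row 1: 23/2 = 23/2; row 2: 19/5 = 19/5; row 3: 16/3 = 16/3; row 4: 14/2 = 7. Minimum is 19/5 at row 2 (s_2 leaves); pivot element 5.
Divide row 2 by 5; eliminate column b from the other rows.
Second iteration: most negative z-row entry is -39/5 in column c, so c enters.
Ratio test on column c — row 1: entry -4/5 ≤ 0; row 2: (19/5)/(2/5) = 19/2; row 3: entry -6/5 ≤ 0; row 4: (32/5)/(1/5) = 32. Minimum is 19/2 at row 2 (b leaves); pivot element 2/5.
Divide row 2 by 2/5; eliminate column c from the other rows.
After both pivots, the entry at constraint row 3, column s_2 is 0.

0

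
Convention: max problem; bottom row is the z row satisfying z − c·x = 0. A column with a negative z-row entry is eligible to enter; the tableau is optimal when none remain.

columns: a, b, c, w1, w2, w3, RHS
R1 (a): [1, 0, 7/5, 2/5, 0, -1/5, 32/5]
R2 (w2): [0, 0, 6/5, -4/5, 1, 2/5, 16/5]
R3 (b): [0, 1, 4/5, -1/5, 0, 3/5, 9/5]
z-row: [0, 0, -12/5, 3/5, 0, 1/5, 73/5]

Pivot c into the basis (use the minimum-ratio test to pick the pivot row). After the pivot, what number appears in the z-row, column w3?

2

Ratio test on column c — row 1: (32/5)/(7/5) = 32/7; row 2: (16/5)/(6/5) = 8/3; row 3: (9/5)/(4/5) = 9/4. Minimum is 9/4 at row 3 (b leaves); pivot element 4/5.
Divide row 3 by 4/5; eliminate column c from the other rows.
z-row update in column w3: 1/5 − (-12/5)·(3/4) = 2.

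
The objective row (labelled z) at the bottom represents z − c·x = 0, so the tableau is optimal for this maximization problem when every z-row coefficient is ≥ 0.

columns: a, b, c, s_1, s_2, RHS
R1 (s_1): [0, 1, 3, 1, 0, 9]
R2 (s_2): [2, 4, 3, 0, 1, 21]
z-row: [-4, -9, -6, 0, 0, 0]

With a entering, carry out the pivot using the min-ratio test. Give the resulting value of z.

42

Ratio test on column a — row 1: entry 0 ≤ 0; row 2: 21/2 = 21/2. Minimum is 21/2 at row 2 (s_2 leaves); pivot element 2.
Pivot on row 2; the z-row RHS becomes 0 − (-4)·(21/2) = 42.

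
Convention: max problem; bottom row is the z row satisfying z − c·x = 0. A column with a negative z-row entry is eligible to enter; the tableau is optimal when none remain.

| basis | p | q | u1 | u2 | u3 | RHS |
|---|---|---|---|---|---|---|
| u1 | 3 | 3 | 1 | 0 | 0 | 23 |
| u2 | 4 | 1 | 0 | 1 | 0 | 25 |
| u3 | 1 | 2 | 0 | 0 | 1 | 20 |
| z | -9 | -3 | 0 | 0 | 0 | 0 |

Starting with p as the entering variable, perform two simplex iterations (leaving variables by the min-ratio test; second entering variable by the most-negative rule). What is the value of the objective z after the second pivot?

173/3

Ratio test on column p — row 1: 23/3 = 23/3; row 2: 25/4 = 25/4; row 3: 20/1 = 20. Minimum is 25/4 at row 2 (u2 leaves); pivot element 4.
Pivot on row 2; the z-row RHS becomes 0 − (-9)·(25/4) = 225/4.
Next entering variable (most negative z-row entry -3/4): q.
Ratio test on column q — row 1: (17/4)/(9/4) = 17/9; row 2: (25/4)/(1/4) = 25; row 3: (55/4)/(7/4) = 55/7. Minimum is 17/9 at row 1 (u1 leaves); pivot element 9/4.
After the second pivot the z-row RHS is 225/4 − (-3/4)·(17/9) = 173/3.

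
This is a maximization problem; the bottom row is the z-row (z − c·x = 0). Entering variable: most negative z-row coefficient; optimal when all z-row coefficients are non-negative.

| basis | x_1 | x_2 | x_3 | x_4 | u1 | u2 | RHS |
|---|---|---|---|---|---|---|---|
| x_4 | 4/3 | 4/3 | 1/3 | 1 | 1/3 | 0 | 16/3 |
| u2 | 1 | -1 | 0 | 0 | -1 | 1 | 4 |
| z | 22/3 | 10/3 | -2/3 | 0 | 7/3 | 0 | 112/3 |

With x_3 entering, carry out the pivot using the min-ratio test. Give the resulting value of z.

Ratio test on column x_3 — row 1: (16/3)/(1/3) = 16; row 2: entry 0 ≤ 0. Minimum is 16 at row 1 (x_4 leaves); pivot element 1/3.
Pivot on row 1; the z-row RHS becomes 112/3 − (-2/3)·16 = 48.

48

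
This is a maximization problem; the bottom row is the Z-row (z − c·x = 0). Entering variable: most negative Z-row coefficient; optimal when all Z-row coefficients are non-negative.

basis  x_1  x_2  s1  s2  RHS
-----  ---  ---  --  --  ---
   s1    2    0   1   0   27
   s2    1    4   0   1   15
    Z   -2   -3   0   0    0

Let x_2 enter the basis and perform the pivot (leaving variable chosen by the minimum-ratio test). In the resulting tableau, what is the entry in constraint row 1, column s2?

Ratio test on column x_2 — row 1: entry 0 ≤ 0; row 2: 15/4 = 15/4. Minimum is 15/4 at row 2 (s2 leaves); pivot element 4.
Divide row 2 by 4; eliminate column x_2 from the other rows.
Row 1 update in column s2: 0 − 0·(1/4) = 0.

0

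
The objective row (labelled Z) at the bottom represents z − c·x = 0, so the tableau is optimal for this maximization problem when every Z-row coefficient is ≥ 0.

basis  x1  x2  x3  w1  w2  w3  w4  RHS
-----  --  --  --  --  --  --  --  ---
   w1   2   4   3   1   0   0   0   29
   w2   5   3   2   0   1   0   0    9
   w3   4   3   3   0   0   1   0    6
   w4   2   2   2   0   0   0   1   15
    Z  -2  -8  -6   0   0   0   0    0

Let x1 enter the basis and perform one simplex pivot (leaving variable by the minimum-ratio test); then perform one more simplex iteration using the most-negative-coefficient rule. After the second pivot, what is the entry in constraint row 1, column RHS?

Ratio test on column x1 — row 1: 29/2 = 29/2; row 2: 9/5 = 9/5; row 3: 6/4 = 3/2; row 4: 15/2 = 15/2. Minimum is 3/2 at row 3 (w3 leaves); pivot element 4.
Divide row 3 by 4; eliminate column x1 from the other rows.
Second iteration: most negative Z-row entry is -13/2 in column x2, so x2 enters.
Ratio test on column x2 — row 1: 26/(5/2) = 52/5; row 2: entry -3/4 ≤ 0; row 3: (3/2)/(3/4) = 2; row 4: 12/(1/2) = 24. Minimum is 2 at row 3 (x1 leaves); pivot element 3/4.
Divide row 3 by 3/4; eliminate column x2 from the other rows.
After both pivots, the entry at constraint row 1, column RHS is 21.

21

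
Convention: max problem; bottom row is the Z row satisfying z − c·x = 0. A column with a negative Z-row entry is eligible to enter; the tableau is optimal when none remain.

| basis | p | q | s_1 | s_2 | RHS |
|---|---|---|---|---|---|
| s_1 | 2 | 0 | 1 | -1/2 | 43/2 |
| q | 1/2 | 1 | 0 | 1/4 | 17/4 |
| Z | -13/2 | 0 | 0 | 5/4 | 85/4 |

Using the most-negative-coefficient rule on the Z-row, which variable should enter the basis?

Negative Z-row entries: p: -13/2.
The most negative is -13/2 in column p, so p enters.

p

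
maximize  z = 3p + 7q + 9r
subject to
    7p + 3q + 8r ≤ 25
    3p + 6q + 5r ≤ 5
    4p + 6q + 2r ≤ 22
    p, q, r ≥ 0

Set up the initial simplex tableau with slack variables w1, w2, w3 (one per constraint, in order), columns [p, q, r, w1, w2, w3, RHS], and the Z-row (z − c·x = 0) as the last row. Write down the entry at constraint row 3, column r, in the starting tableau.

Constraint 3 has coefficient 2 on r.

2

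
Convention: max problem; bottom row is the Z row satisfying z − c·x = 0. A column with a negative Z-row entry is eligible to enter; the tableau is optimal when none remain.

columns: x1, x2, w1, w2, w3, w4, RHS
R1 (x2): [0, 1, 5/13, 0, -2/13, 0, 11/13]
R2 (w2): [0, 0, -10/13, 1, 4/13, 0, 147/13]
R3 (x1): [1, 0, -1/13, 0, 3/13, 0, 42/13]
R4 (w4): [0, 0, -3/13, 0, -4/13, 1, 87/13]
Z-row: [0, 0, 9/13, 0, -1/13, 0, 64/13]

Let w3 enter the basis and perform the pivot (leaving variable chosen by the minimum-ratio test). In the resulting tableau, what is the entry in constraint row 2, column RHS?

Ratio test on column w3 — row 1: entry -2/13 ≤ 0; row 2: (147/13)/(4/13) = 147/4; row 3: (42/13)/(3/13) = 14; row 4: entry -4/13 ≤ 0. Minimum is 14 at row 3 (x1 leaves); pivot element 3/13.
Divide row 3 by 3/13; eliminate column w3 from the other rows.
Row 2 update in column RHS: 147/13 − (4/13)·14 = 7.

7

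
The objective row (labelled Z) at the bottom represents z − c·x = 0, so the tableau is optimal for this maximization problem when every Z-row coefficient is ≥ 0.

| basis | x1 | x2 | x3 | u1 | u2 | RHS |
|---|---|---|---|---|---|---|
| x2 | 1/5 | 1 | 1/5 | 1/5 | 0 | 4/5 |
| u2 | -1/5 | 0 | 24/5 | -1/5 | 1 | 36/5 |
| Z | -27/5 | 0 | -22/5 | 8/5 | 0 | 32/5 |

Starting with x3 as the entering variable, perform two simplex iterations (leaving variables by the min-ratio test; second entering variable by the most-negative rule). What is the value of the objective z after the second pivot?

Ratio test on column x3 — row 1: (4/5)/(1/5) = 4; row 2: (36/5)/(24/5) = 3/2. Minimum is 3/2 at row 2 (u2 leaves); pivot element 24/5.
Pivot on row 2; the Z-row RHS becomes 32/5 − (-22/5)·(3/2) = 13.
Next entering variable (most negative Z-row entry -67/12): x1.
Ratio test on column x1 — row 1: (1/2)/(5/24) = 12/5; row 2: entry -1/24 ≤ 0. Minimum is 12/5 at row 1 (x2 leaves); pivot element 5/24.
After the second pivot the Z-row RHS is 13 − (-67/12)·(12/5) = 132/5.

132/5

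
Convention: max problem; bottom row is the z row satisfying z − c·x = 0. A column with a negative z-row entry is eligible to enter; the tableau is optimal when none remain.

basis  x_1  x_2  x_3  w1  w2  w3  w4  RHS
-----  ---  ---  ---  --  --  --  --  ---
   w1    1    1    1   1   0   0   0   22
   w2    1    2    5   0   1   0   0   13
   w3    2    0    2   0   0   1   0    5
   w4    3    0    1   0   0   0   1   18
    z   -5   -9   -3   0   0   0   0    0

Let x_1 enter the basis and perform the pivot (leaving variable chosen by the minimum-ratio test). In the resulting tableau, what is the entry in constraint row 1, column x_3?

0

Ratio test on column x_1 — row 1: 22/1 = 22; row 2: 13/1 = 13; row 3: 5/2 = 5/2; row 4: 18/3 = 6. Minimum is 5/2 at row 3 (w3 leaves); pivot element 2.
Divide row 3 by 2; eliminate column x_1 from the other rows.
Row 1 update in column x_3: 1 − 1·1 = 0.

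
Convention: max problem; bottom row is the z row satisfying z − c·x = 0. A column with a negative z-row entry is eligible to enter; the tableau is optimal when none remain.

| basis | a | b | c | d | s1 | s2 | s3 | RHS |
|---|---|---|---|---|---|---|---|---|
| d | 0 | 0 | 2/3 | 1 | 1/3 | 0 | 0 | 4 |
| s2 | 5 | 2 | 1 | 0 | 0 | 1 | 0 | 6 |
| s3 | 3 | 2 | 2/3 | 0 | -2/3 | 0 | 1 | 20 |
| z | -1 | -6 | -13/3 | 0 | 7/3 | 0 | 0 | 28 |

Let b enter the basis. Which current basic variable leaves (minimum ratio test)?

Column b entries and ratios — d: 0 ≤ 0, skip; s2: 6/2 = 3; s3: 20/2 = 10.
Smallest ratio is 3 in the row of s2, so s2 leaves.

s2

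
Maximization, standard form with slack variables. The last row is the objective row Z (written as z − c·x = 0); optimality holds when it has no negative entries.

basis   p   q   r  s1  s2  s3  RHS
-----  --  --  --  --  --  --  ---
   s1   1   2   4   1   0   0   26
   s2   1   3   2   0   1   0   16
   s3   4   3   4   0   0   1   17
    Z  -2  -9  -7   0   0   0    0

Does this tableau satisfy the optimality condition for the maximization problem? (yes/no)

The Z-row has a negative entry -9 in column q, so it is not optimal.

no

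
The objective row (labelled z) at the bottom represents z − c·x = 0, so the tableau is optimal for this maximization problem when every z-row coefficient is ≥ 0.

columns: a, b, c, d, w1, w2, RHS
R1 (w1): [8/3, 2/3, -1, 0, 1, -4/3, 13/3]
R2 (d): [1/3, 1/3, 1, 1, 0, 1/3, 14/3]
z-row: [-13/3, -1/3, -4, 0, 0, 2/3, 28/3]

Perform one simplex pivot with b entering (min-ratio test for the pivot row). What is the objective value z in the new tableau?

23/2

Ratio test on column b — row 1: (13/3)/(2/3) = 13/2; row 2: (14/3)/(1/3) = 14. Minimum is 13/2 at row 1 (w1 leaves); pivot element 2/3.
Pivot on row 1; the z-row RHS becomes 28/3 − (-1/3)·(13/2) = 23/2.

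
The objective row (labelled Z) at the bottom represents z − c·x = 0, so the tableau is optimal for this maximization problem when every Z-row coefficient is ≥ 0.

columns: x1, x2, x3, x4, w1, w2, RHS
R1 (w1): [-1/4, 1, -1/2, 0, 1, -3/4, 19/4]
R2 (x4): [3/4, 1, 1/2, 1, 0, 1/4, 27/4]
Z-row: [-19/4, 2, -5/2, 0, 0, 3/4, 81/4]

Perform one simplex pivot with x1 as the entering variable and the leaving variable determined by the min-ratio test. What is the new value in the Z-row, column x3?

Ratio test on column x1 — row 1: entry -1/4 ≤ 0; row 2: (27/4)/(3/4) = 9. Minimum is 9 at row 2 (x4 leaves); pivot element 3/4.
Divide row 2 by 3/4; eliminate column x1 from the other rows.
Z-row update in column x3: -5/2 − (-19/4)·(2/3) = 2/3.

2/3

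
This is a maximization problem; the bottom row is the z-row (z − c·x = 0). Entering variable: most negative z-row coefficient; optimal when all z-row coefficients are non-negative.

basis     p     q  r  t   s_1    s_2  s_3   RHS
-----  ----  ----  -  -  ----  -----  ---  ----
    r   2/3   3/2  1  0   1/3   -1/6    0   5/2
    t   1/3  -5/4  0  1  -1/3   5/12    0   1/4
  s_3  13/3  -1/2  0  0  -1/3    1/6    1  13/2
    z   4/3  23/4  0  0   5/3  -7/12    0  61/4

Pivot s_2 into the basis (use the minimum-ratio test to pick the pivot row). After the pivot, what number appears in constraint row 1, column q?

Ratio test on column s_2 — row 1: entry -1/6 ≤ 0; row 2: (1/4)/(5/12) = 3/5; row 3: (13/2)/(1/6) = 39. Minimum is 3/5 at row 2 (t leaves); pivot element 5/12.
Divide row 2 by 5/12; eliminate column s_2 from the other rows.
Row 1 update in column q: 3/2 − (-1/6)·(-3) = 1.

1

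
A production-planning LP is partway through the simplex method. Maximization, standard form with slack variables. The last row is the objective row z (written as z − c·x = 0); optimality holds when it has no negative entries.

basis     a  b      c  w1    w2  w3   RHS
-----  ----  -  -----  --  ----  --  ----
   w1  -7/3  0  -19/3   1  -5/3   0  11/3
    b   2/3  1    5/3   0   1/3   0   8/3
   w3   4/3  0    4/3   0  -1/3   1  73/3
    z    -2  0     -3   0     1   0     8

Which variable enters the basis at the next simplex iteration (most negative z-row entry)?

c

Negative z-row entries: a: -2, c: -3.
The most negative is -3 in column c, so c enters.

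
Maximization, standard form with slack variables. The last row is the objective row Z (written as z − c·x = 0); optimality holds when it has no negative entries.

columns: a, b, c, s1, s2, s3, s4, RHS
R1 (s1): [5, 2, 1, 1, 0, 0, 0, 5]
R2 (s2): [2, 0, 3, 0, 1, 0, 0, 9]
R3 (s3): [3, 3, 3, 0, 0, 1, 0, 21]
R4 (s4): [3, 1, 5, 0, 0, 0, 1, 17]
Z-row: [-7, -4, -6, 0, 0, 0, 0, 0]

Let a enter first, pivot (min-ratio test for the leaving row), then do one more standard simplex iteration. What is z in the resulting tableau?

Ratio test on column a — row 1: 5/5 = 1; row 2: 9/2 = 9/2; row 3: 21/3 = 7; row 4: 17/3 = 17/3. Minimum is 1 at row 1 (s1 leaves); pivot element 5.
Pivot on row 1; the Z-row RHS becomes 0 − (-7)·1 = 7.
Next entering variable (most negative Z-row entry -23/5): c.
Ratio test on column c — row 1: 1/(1/5) = 5; row 2: 7/(13/5) = 35/13; row 3: 18/(12/5) = 15/2; row 4: 14/(22/5) = 35/11. Minimum is 35/13 at row 2 (s2 leaves); pivot element 13/5.
After the second pivot the Z-row RHS is 7 − (-23/5)·(35/13) = 252/13.

252/13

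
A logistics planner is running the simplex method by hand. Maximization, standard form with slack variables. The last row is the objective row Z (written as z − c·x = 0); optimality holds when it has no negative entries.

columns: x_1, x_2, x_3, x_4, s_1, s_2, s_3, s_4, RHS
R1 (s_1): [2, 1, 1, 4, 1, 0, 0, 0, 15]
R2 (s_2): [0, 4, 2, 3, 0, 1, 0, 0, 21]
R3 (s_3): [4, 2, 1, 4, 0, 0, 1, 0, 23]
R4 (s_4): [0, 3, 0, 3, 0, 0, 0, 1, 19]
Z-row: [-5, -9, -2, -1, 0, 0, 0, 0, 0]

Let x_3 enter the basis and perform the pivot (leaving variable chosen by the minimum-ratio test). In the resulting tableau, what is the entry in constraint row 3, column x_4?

Ratio test on column x_3 — row 1: 15/1 = 15; row 2: 21/2 = 21/2; row 3: 23/1 = 23; row 4: entry 0 ≤ 0. Minimum is 21/2 at row 2 (s_2 leaves); pivot element 2.
Divide row 2 by 2; eliminate column x_3 from the other rows.
Row 3 update in column x_4: 4 − 1·(3/2) = 5/2.

5/2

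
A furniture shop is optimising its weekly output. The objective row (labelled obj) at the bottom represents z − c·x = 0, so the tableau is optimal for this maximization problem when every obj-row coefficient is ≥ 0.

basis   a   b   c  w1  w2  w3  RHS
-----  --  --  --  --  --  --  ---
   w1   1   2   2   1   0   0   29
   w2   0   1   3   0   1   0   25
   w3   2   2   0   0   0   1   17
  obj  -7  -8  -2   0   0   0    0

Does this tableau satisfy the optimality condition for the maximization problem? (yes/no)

The obj-row has a negative entry -8 in column b, so it is not optimal.

no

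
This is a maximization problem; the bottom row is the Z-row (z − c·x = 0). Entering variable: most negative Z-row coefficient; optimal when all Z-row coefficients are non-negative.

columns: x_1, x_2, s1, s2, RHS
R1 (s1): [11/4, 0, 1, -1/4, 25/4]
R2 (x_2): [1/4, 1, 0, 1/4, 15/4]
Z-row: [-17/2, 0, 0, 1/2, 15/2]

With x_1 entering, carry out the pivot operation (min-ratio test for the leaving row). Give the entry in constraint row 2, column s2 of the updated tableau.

3/11

Ratio test on column x_1 — row 1: (25/4)/(11/4) = 25/11; row 2: (15/4)/(1/4) = 15. Minimum is 25/11 at row 1 (s1 leaves); pivot element 11/4.
Divide row 1 by 11/4; eliminate column x_1 from the other rows.
Row 2 update in column s2: 1/4 − (1/4)·(-1/11) = 3/11.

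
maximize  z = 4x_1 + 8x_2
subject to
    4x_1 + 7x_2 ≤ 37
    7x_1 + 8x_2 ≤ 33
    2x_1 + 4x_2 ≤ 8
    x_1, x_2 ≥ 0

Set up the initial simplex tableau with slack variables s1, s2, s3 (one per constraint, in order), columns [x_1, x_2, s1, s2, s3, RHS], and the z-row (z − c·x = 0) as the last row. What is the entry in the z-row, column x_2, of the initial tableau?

The z-row carries the negated objective coefficients: the x_2 entry is -8.

-8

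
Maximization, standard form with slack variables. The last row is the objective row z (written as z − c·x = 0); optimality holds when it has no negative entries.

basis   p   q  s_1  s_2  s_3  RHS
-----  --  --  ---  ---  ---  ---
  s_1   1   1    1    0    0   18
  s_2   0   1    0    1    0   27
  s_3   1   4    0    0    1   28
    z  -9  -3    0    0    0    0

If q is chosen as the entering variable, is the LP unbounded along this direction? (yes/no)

Column q has positive entries in row(s) 1, 2, 3, so the ratio test bounds it — not unbounded.

no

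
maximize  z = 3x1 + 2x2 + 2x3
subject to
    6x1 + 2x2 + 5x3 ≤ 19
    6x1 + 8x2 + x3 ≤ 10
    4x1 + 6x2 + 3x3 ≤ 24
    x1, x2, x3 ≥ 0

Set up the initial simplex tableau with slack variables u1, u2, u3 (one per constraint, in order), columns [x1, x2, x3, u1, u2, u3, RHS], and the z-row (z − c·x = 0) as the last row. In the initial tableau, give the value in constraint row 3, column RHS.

The RHS of constraint 3 is b_3 = 24.

24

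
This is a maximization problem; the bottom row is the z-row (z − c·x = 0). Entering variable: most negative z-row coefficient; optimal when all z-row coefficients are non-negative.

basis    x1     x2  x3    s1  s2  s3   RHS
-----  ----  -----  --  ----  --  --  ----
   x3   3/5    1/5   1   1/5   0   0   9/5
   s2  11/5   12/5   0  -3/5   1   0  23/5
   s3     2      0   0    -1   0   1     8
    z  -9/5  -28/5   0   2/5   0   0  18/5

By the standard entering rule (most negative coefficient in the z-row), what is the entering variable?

x2

Negative z-row entries: x1: -9/5, x2: -28/5.
The most negative is -28/5 in column x2, so x2 enters.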